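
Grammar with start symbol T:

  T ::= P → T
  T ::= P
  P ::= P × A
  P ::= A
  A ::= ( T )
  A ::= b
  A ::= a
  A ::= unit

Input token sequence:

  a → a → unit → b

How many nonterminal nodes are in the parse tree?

12

[T [P [A a]] → [T [P [A a]] → [T [P [A unit]] → [T [P [A b]]]]]]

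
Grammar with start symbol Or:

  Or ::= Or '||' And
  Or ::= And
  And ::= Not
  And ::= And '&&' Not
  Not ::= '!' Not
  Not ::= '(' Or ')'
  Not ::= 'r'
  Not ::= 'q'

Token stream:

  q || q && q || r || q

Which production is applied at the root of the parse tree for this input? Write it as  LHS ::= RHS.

[Or [Or [Or [Or [And [Not q]]] || [And [And [Not q]] && [Not q]]] || [And [Not r]]] || [And [Not q]]]

Or ::= Or '||' And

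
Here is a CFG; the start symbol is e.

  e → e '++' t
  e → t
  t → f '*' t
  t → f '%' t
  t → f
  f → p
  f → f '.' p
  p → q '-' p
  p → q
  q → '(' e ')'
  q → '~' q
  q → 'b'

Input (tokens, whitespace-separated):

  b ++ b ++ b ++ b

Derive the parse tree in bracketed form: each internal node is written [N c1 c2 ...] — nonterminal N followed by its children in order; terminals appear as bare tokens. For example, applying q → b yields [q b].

e
e ++ t
e ++ t ++ t
e ++ t ++ t ++ t
t ++ t ++ t ++ t
f ++ t ++ t ++ t
p ++ t ++ t ++ t
q ++ t ++ t ++ t
b ++ t ++ t ++ t
b ++ f ++ t ++ t
b ++ p ++ t ++ t
b ++ q ++ t ++ t
b ++ b ++ t ++ t
b ++ b ++ f ++ t
b ++ b ++ p ++ t
b ++ b ++ q ++ t
b ++ b ++ b ++ t
b ++ b ++ b ++ f
b ++ b ++ b ++ p
b ++ b ++ b ++ q
b ++ b ++ b ++ b

[e [e [e [e [t [f [p [q b]]]]] ++ [t [f [p [q b]]]]] ++ [t [f [p [q b]]]]] ++ [t [f [p [q b]]]]]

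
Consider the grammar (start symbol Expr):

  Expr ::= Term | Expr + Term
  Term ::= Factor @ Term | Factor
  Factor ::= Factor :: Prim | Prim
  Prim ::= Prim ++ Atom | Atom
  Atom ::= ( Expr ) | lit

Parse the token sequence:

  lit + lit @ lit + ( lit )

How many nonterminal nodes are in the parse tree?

24

[Expr [Expr [Expr [Term [Factor [Prim [Atom lit]]]]] + [Term [Factor [Prim [Atom lit]]] @ [Term [Factor [Prim [Atom lit]]]]]] + [Term [Factor [Prim [Atom ( [Expr [Term [Factor [Prim [Atom lit]]]]] )]]]]]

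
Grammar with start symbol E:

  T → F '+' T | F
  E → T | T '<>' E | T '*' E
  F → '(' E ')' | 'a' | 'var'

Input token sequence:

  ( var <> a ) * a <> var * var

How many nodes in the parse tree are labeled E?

6

[E [T [F ( [E [T [F var]] <> [E [T [F a]]]] )]] * [E [T [F a]] <> [E [T [F var]] * [E [T [F var]]]]]]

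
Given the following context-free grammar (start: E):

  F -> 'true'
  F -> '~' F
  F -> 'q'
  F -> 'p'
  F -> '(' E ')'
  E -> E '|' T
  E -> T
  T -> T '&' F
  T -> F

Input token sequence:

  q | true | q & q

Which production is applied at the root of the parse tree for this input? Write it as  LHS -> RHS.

E -> E '|' T

[E [E [E [T [F q]]] | [T [F true]]] | [T [T [F q]] & [F q]]]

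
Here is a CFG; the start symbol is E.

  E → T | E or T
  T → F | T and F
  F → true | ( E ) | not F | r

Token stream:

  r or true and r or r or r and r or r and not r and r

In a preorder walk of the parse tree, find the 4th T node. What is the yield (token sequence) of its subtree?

[E [E [E [E [E [T [F r]]] or [T [T [F true]] and [F r]]] or [T [F r]]] or [T [T [F r]] and [F r]]] or [T [T [T [F r]] and [F not [F r]]] and [F r]]]

r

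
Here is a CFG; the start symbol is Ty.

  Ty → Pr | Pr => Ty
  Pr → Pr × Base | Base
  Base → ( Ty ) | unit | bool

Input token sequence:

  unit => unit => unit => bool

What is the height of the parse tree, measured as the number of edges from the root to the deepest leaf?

6

[Ty [Pr [Base unit]] => [Ty [Pr [Base unit]] => [Ty [Pr [Base unit]] => [Ty [Pr [Base bool]]]]]]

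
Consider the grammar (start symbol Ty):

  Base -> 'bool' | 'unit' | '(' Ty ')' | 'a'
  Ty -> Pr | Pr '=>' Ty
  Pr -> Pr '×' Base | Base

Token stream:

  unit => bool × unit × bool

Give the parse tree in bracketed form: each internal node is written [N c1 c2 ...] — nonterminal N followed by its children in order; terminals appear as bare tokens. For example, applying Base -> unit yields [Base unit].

Ty
Pr => Ty
Base => Ty
unit => Ty
unit => Pr
unit => Pr × Base
unit => Pr × Base × Base
unit => Base × Base × Base
unit => bool × Base × Base
unit => bool × unit × Base
unit => bool × unit × bool

[Ty [Pr [Base unit]] => [Ty [Pr [Pr [Pr [Base bool]] × [Base unit]] × [Base bool]]]]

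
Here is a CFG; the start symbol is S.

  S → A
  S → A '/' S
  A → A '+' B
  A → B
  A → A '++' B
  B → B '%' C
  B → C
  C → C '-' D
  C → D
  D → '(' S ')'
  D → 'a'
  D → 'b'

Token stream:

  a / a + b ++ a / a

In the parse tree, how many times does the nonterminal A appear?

[S [A [B [C [D a]]]] / [S [A [A [A [B [C [D a]]]] + [B [C [D b]]]] ++ [B [C [D a]]]] / [S [A [B [C [D a]]]]]]]

5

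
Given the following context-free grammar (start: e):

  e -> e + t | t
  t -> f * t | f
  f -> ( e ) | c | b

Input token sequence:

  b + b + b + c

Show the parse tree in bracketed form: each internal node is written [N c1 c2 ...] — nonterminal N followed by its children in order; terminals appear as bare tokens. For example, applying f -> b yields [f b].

e
e + t
e + t + t
e + t + t + t
t + t + t + t
f + t + t + t
b + t + t + t
b + f + t + t
b + b + t + t
b + b + f + t
b + b + b + t
b + b + b + f
b + b + b + c

[e [e [e [e [t [f b]]] + [t [f b]]] + [t [f b]]] + [t [f c]]]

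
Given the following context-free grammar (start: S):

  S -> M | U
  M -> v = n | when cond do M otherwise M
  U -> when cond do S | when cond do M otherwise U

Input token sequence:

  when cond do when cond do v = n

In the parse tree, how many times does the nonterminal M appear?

[S [U when cond do [S [U when cond do [S [M v = n]]]]]]

1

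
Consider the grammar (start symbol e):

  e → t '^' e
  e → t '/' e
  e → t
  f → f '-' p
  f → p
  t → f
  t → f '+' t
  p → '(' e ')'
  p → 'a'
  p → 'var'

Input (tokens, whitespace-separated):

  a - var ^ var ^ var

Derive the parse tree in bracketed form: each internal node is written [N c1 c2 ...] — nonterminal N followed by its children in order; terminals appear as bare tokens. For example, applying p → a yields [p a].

e
t ^ e
f ^ e
f - p ^ e
p - p ^ e
a - p ^ e
a - var ^ e
a - var ^ t ^ e
a - var ^ f ^ e
a - var ^ p ^ e
a - var ^ var ^ e
a - var ^ var ^ t
a - var ^ var ^ f
a - var ^ var ^ p
a - var ^ var ^ var

[e [t [f [f [p a]] - [p var]]] ^ [e [t [f [p var]]] ^ [e [t [f [p var]]]]]]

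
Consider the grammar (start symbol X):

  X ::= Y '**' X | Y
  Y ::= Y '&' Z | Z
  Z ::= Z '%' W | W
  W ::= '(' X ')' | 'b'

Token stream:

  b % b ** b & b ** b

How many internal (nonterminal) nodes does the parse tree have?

17

[X [Y [Z [Z [W b]] % [W b]]] ** [X [Y [Y [Z [W b]]] & [Z [W b]]] ** [X [Y [Z [W b]]]]]]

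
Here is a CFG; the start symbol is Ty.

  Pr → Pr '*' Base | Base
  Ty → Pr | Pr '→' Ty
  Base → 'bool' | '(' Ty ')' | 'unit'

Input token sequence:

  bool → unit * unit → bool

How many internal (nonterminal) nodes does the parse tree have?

11

[Ty [Pr [Base bool]] → [Ty [Pr [Pr [Base unit]] * [Base unit]] → [Ty [Pr [Base bool]]]]]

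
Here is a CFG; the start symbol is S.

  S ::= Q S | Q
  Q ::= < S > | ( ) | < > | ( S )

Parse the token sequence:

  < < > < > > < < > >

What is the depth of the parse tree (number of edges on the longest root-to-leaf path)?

[S [Q < [S [Q < >] [S [Q < >]]] >] [S [Q < [S [Q < >]] >]]]

5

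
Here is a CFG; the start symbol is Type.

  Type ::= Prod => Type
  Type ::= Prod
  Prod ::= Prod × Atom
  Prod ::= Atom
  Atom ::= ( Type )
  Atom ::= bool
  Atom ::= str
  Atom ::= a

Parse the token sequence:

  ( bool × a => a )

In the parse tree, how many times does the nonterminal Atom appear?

4

[Type [Prod [Atom ( [Type [Prod [Prod [Atom bool]] × [Atom a]] => [Type [Prod [Atom a]]]] )]]]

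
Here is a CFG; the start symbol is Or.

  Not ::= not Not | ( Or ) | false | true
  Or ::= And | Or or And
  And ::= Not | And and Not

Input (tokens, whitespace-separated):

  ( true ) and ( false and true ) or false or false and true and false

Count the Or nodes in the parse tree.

[Or [Or [Or [And [And [Not ( [Or [And [Not true]]] )]] and [Not ( [Or [And [And [Not false]] and [Not true]]] )]]] or [And [Not false]]] or [And [And [And [Not false]] and [Not true]] and [Not false]]]

5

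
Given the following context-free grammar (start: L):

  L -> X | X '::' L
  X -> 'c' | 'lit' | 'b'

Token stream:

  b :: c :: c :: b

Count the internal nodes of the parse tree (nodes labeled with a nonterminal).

8

[L [X b] :: [L [X c] :: [L [X c] :: [L [X b]]]]]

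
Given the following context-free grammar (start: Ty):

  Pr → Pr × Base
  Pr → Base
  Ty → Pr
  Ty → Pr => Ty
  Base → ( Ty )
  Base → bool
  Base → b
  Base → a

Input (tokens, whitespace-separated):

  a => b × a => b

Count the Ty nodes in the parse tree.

[Ty [Pr [Base a]] => [Ty [Pr [Pr [Base b]] × [Base a]] => [Ty [Pr [Base b]]]]]

3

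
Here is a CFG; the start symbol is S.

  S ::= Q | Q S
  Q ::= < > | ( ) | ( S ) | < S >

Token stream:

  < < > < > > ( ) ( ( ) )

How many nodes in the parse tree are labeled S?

6

[S [Q < [S [Q < >] [S [Q < >]]] >] [S [Q ( )] [S [Q ( [S [Q ( )]] )]]]]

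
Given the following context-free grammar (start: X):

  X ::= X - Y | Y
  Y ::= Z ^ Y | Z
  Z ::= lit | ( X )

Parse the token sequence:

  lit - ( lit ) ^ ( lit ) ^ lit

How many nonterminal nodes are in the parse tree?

16

[X [X [Y [Z lit]]] - [Y [Z ( [X [Y [Z lit]]] )] ^ [Y [Z ( [X [Y [Z lit]]] )] ^ [Y [Z lit]]]]]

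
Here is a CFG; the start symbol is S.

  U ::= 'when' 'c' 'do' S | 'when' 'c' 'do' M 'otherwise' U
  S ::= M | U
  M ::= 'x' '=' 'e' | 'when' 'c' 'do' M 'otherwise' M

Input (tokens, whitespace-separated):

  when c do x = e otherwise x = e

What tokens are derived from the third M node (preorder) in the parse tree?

x = e

[S [M when c do [M x = e] otherwise [M x = e]]]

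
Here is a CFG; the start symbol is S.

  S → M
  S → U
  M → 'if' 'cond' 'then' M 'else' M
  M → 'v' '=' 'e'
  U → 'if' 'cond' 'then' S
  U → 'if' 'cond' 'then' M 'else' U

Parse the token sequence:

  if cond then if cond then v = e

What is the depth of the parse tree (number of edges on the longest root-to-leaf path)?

[S [U if cond then [S [U if cond then [S [M v = e]]]]]]

6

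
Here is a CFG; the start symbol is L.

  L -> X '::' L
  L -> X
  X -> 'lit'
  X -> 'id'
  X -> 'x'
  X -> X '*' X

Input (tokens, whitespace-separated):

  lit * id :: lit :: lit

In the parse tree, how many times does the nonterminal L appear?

[L [X [X lit] * [X id]] :: [L [X lit] :: [L [X lit]]]]

3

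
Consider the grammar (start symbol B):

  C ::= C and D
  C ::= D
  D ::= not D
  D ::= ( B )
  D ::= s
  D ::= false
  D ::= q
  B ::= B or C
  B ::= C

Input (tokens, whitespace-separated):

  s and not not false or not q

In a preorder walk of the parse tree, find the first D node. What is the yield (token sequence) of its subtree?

s

[B [B [C [C [D s]] and [D not [D not [D false]]]]] or [C [D not [D q]]]]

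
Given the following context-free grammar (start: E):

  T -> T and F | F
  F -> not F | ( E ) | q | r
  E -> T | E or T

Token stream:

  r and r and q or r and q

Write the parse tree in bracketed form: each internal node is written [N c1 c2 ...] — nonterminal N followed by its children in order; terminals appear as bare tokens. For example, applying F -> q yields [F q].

[E [E [T [T [T [F r]] and [F r]] and [F q]]] or [T [T [F r]] and [F q]]]

E
E or T
T or T
T and F or T
T and F and F or T
F and F and F or T
r and F and F or T
r and r and F or T
r and r and q or T
r and r and q or T and F
r and r and q or F and F
r and r and q or r and F
r and r and q or r and q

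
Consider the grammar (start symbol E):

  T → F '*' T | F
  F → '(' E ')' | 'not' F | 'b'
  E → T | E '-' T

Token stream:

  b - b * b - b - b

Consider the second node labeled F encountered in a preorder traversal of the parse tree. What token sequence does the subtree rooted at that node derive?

b

[E [E [E [E [T [F b]]] - [T [F b] * [T [F b]]]] - [T [F b]]] - [T [F b]]]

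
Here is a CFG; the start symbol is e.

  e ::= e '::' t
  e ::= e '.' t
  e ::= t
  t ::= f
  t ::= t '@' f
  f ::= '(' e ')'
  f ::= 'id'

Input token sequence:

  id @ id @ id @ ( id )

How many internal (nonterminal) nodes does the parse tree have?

12

[e [t [t [t [t [f id]] @ [f id]] @ [f id]] @ [f ( [e [t [f id]]] )]]]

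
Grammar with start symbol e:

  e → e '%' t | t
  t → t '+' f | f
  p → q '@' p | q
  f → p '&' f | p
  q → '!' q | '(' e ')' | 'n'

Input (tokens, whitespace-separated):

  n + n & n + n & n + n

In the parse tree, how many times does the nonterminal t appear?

4

[e [t [t [t [t [f [p [q n]]]] + [f [p [q n]] & [f [p [q n]]]]] + [f [p [q n]] & [f [p [q n]]]]] + [f [p [q n]]]]]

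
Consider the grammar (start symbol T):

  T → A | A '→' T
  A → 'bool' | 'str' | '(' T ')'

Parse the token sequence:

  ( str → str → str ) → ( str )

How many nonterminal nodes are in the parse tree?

12

[T [A ( [T [A str] → [T [A str] → [T [A str]]]] )] → [T [A ( [T [A str]] )]]]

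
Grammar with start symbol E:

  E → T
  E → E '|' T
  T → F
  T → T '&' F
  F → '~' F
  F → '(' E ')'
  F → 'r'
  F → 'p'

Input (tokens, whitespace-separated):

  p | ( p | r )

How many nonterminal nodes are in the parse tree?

[E [E [T [F p]]] | [T [F ( [E [E [T [F p]]] | [T [F r]]] )]]]

12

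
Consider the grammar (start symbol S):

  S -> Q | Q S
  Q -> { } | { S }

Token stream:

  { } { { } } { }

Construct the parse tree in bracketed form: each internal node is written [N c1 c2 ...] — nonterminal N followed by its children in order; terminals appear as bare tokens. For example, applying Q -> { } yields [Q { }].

S
Q S
{ } S
{ } Q S
{ } { S } S
{ } { Q } S
{ } { { } } S
{ } { { } } Q
{ } { { } } { }

[S [Q { }] [S [Q { [S [Q { }]] }] [S [Q { }]]]]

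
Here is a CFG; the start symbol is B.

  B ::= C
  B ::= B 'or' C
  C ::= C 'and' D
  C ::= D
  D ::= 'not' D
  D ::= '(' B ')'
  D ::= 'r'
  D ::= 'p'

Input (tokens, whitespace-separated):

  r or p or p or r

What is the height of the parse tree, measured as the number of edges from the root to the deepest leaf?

6

[B [B [B [B [C [D r]]] or [C [D p]]] or [C [D p]]] or [C [D r]]]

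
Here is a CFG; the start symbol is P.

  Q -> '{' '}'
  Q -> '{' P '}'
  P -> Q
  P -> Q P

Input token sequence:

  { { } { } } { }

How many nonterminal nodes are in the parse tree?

8

[P [Q { [P [Q { }] [P [Q { }]]] }] [P [Q { }]]]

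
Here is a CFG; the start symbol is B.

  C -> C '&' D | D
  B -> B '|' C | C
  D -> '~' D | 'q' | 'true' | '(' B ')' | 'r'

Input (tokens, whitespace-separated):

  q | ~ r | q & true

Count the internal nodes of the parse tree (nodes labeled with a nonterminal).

[B [B [B [C [D q]]] | [C [D ~ [D r]]]] | [C [C [D q]] & [D true]]]

12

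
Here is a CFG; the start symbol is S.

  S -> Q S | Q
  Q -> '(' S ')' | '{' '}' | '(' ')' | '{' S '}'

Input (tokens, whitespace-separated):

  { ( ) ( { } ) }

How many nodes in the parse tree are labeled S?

4

[S [Q { [S [Q ( )] [S [Q ( [S [Q { }]] )]]] }]]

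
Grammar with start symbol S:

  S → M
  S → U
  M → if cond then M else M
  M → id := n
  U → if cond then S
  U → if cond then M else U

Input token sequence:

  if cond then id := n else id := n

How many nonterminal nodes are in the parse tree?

4

[S [M if cond then [M id := n] else [M id := n]]]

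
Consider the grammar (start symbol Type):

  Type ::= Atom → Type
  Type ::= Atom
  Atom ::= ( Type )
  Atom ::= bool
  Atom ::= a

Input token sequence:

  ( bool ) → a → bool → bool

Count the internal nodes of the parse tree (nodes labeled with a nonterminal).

10

[Type [Atom ( [Type [Atom bool]] )] → [Type [Atom a] → [Type [Atom bool] → [Type [Atom bool]]]]]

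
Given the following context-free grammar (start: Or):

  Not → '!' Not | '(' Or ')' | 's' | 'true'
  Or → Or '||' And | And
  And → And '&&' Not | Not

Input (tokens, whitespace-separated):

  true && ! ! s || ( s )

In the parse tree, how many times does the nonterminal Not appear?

[Or [Or [And [And [Not true]] && [Not ! [Not ! [Not s]]]]] || [And [Not ( [Or [And [Not s]]] )]]]

6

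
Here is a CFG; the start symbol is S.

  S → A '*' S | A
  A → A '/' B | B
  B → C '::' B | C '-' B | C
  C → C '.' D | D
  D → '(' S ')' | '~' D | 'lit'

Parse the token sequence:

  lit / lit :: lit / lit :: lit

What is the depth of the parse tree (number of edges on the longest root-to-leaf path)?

7

[S [A [A [A [B [C [D lit]]]] / [B [C [D lit]] :: [B [C [D lit]]]]] / [B [C [D lit]] :: [B [C [D lit]]]]]]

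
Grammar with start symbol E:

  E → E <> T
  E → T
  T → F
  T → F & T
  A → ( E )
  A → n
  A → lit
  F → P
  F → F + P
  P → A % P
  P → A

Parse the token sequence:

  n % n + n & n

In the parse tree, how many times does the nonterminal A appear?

4

[E [T [F [F [P [A n] % [P [A n]]]] + [P [A n]]] & [T [F [P [A n]]]]]]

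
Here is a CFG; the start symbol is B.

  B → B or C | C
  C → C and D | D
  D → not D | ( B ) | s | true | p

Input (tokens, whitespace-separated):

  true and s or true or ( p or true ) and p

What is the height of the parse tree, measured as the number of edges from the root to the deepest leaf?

[B [B [B [C [C [D true]] and [D s]]] or [C [D true]]] or [C [C [D ( [B [B [C [D p]]] or [C [D true]]] )]] and [D p]]]

8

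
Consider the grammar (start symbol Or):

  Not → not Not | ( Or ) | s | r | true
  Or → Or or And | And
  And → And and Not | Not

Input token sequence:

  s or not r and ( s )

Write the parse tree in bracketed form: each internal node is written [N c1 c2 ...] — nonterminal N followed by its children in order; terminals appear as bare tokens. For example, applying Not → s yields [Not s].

[Or [Or [And [Not s]]] or [And [And [Not not [Not r]]] and [Not ( [Or [And [Not s]]] )]]]

Or
Or or And
And or And
Not or And
s or And
s or And and Not
s or Not and Not
s or not Not and Not
s or not r and Not
s or not r and ( Or )
s or not r and ( And )
s or not r and ( Not )
s or not r and ( s )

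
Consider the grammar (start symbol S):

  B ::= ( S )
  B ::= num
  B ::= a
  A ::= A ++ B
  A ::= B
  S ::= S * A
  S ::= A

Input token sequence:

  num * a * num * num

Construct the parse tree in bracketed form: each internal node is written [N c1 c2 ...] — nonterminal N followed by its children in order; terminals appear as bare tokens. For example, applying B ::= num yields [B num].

[S [S [S [S [A [B num]]] * [A [B a]]] * [A [B num]]] * [A [B num]]]

S
S * A
S * A * A
S * A * A * A
A * A * A * A
B * A * A * A
num * A * A * A
num * B * A * A
num * a * A * A
num * a * B * A
num * a * num * A
num * a * num * B
num * a * num * num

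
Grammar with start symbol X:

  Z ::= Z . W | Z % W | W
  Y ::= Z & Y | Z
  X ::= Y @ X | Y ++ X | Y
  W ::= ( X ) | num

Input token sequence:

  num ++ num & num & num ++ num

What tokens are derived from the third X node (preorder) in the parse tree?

[X [Y [Z [W num]]] ++ [X [Y [Z [W num]] & [Y [Z [W num]] & [Y [Z [W num]]]]] ++ [X [Y [Z [W num]]]]]]

num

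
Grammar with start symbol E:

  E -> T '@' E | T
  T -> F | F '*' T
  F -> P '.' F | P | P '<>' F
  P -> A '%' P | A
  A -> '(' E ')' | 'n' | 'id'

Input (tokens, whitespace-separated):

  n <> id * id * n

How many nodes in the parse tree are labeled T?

3

[E [T [F [P [A n]] <> [F [P [A id]]]] * [T [F [P [A id]]] * [T [F [P [A n]]]]]]]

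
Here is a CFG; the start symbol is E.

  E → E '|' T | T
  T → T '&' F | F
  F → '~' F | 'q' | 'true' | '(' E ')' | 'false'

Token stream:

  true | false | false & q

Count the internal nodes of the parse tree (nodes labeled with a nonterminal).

[E [E [E [T [F true]]] | [T [F false]]] | [T [T [F false]] & [F q]]]

11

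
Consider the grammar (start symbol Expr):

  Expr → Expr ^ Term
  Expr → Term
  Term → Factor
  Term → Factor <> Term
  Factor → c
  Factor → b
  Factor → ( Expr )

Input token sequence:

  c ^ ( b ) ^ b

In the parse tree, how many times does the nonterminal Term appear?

4

[Expr [Expr [Expr [Term [Factor c]]] ^ [Term [Factor ( [Expr [Term [Factor b]]] )]]] ^ [Term [Factor b]]]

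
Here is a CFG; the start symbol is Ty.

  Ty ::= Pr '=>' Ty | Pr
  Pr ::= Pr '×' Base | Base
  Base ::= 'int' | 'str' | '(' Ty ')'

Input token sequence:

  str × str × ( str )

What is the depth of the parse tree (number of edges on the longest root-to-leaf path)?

[Ty [Pr [Pr [Pr [Base str]] × [Base str]] × [Base ( [Ty [Pr [Base str]]] )]]]

6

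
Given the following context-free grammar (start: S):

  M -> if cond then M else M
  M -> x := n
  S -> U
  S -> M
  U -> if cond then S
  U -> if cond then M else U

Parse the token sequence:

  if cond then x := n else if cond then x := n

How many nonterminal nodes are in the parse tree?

6

[S [U if cond then [M x := n] else [U if cond then [S [M x := n]]]]]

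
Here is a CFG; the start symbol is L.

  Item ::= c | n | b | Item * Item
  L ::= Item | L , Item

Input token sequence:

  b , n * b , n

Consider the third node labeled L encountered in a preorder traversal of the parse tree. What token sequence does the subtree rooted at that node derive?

b

[L [L [L [Item b]] , [Item [Item n] * [Item b]]] , [Item n]]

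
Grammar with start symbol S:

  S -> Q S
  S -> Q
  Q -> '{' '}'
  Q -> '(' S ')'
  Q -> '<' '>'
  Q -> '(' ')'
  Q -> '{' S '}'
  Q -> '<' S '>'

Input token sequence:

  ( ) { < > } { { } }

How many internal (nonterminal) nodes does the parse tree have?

10

[S [Q ( )] [S [Q { [S [Q < >]] }] [S [Q { [S [Q { }]] }]]]]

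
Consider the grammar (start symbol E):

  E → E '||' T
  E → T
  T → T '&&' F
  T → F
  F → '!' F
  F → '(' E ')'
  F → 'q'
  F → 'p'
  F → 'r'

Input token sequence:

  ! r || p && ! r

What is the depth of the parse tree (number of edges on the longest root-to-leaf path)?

5

[E [E [T [F ! [F r]]]] || [T [T [F p]] && [F ! [F r]]]]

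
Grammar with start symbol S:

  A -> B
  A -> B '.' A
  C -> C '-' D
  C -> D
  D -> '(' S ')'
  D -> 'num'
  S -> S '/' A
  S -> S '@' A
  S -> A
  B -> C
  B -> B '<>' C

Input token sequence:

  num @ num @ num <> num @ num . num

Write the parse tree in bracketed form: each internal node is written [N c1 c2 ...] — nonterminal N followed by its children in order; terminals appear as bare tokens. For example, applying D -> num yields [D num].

[S [S [S [S [A [B [C [D num]]]]] @ [A [B [C [D num]]]]] @ [A [B [B [C [D num]]] <> [C [D num]]]]] @ [A [B [C [D num]]] . [A [B [C [D num]]]]]]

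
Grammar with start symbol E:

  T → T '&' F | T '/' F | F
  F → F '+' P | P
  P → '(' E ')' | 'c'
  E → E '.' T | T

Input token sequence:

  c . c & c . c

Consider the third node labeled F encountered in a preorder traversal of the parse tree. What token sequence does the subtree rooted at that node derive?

[E [E [E [T [F [P c]]]] . [T [T [F [P c]]] & [F [P c]]]] . [T [F [P c]]]]

c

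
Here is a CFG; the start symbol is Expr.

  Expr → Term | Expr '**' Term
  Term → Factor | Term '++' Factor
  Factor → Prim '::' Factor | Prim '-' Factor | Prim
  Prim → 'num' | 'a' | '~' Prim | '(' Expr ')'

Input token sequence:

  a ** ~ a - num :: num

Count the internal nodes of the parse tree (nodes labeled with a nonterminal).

[Expr [Expr [Term [Factor [Prim a]]]] ** [Term [Factor [Prim ~ [Prim a]] - [Factor [Prim num] :: [Factor [Prim num]]]]]]

13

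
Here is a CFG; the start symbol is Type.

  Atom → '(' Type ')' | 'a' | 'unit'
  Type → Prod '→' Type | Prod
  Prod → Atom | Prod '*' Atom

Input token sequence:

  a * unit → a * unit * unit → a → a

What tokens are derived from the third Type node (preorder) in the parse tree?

[Type [Prod [Prod [Atom a]] * [Atom unit]] → [Type [Prod [Prod [Prod [Atom a]] * [Atom unit]] * [Atom unit]] → [Type [Prod [Atom a]] → [Type [Prod [Atom a]]]]]]

a → a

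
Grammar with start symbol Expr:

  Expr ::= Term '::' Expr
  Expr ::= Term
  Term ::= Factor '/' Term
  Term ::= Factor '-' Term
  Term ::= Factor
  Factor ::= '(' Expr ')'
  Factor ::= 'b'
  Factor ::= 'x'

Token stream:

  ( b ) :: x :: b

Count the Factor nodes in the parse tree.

[Expr [Term [Factor ( [Expr [Term [Factor b]]] )]] :: [Expr [Term [Factor x]] :: [Expr [Term [Factor b]]]]]

4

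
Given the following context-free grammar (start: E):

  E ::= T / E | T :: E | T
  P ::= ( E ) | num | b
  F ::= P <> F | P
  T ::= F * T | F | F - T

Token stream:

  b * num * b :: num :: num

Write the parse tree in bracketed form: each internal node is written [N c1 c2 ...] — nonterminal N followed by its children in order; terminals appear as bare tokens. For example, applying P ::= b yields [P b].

E
T :: E
F * T :: E
P * T :: E
b * T :: E
b * F * T :: E
b * P * T :: E
b * num * T :: E
b * num * F :: E
b * num * P :: E
b * num * b :: E
b * num * b :: T :: E
b * num * b :: F :: E
b * num * b :: P :: E
b * num * b :: num :: E
b * num * b :: num :: T
b * num * b :: num :: F
b * num * b :: num :: P
b * num * b :: num :: num

[E [T [F [P b]] * [T [F [P num]] * [T [F [P b]]]]] :: [E [T [F [P num]]] :: [E [T [F [P num]]]]]]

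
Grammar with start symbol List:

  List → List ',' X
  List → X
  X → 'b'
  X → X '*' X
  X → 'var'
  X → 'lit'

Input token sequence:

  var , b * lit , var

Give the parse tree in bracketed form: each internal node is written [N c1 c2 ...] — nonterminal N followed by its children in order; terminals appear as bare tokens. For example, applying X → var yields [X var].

List
List , X
List , X , X
X , X , X
var , X , X
var , X * X , X
var , b * X , X
var , b * lit , X
var , b * lit , var

[List [List [List [X var]] , [X [X b] * [X lit]]] , [X var]]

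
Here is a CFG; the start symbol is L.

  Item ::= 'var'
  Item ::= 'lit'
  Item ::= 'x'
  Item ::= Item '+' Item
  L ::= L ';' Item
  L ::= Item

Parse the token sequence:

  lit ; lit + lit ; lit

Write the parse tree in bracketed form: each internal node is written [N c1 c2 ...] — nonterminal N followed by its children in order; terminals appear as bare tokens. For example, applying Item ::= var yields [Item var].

[L [L [L [Item lit]] ; [Item [Item lit] + [Item lit]]] ; [Item lit]]

L
L ; Item
L ; Item ; Item
Item ; Item ; Item
lit ; Item ; Item
lit ; Item + Item ; Item
lit ; lit + Item ; Item
lit ; lit + lit ; Item
lit ; lit + lit ; lit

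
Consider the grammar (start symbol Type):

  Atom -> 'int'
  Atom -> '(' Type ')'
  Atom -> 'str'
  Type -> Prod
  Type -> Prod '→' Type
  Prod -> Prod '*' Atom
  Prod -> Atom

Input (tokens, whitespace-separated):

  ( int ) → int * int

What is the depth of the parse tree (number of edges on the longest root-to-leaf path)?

6

[Type [Prod [Atom ( [Type [Prod [Atom int]]] )]] → [Type [Prod [Prod [Atom int]] * [Atom int]]]]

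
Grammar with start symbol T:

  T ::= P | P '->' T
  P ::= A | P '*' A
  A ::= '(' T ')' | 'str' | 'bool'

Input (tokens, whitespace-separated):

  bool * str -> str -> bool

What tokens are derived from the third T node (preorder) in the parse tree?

[T [P [P [A bool]] * [A str]] -> [T [P [A str]] -> [T [P [A bool]]]]]

bool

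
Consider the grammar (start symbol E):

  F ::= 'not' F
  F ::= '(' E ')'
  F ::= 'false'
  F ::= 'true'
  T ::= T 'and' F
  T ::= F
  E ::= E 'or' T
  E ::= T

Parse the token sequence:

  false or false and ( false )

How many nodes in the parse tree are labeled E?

3

[E [E [T [F false]]] or [T [T [F false]] and [F ( [E [T [F false]]] )]]]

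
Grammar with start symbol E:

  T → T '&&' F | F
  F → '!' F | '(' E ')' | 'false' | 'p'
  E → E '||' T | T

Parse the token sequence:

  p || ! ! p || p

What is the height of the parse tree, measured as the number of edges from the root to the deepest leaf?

6

[E [E [E [T [F p]]] || [T [F ! [F ! [F p]]]]] || [T [F p]]]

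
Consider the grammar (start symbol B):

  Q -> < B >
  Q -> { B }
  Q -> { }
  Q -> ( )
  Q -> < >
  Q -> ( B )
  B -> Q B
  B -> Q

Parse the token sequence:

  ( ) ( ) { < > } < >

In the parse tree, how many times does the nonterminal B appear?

[B [Q ( )] [B [Q ( )] [B [Q { [B [Q < >]] }] [B [Q < >]]]]]

5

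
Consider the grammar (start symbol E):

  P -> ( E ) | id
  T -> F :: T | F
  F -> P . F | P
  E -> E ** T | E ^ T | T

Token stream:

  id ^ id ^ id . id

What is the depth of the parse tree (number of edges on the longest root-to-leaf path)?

[E [E [E [T [F [P id]]]] ^ [T [F [P id]]]] ^ [T [F [P id] . [F [P id]]]]]

6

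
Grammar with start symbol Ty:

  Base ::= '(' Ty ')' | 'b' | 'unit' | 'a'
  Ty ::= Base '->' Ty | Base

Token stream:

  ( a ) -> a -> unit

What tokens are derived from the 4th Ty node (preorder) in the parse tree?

unit

[Ty [Base ( [Ty [Base a]] )] -> [Ty [Base a] -> [Ty [Base unit]]]]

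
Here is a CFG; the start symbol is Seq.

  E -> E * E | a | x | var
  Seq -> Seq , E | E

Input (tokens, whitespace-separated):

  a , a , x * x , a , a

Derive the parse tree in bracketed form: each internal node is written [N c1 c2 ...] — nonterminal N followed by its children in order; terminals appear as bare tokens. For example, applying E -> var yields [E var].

[Seq [Seq [Seq [Seq [Seq [E a]] , [E a]] , [E [E x] * [E x]]] , [E a]] , [E a]]

Seq
Seq , E
Seq , E , E
Seq , E , E , E
Seq , E , E , E , E
E , E , E , E , E
a , E , E , E , E
a , a , E , E , E
a , a , E * E , E , E
a , a , x * E , E , E
a , a , x * x , E , E
a , a , x * x , a , E
a , a , x * x , a , a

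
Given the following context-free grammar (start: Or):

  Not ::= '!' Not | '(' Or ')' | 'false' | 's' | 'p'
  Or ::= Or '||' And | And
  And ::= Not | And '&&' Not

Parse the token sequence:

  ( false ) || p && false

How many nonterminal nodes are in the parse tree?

[Or [Or [And [Not ( [Or [And [Not false]]] )]]] || [And [And [Not p]] && [Not false]]]

11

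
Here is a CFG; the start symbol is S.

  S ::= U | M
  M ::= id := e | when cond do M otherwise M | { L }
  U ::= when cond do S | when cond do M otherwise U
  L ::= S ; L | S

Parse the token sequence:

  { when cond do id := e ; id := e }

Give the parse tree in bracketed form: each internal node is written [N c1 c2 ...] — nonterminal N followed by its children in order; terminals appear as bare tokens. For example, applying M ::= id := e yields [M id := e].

[S [M { [L [S [U when cond do [S [M id := e]]]] ; [L [S [M id := e]]]] }]]

S
M
{ L }
{ S ; L }
{ U ; L }
{ when cond do S ; L }
{ when cond do M ; L }
{ when cond do id := e ; L }
{ when cond do id := e ; S }
{ when cond do id := e ; M }
{ when cond do id := e ; id := e }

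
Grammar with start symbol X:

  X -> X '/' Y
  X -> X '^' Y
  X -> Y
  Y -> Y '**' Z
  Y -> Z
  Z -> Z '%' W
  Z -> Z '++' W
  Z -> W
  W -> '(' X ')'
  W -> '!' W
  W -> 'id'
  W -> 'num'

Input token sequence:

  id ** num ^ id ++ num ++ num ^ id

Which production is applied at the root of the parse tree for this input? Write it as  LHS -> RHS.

[X [X [X [Y [Y [Z [W id]]] ** [Z [W num]]]] ^ [Y [Z [Z [Z [W id]] ++ [W num]] ++ [W num]]]] ^ [Y [Z [W id]]]]

X -> X '^' Y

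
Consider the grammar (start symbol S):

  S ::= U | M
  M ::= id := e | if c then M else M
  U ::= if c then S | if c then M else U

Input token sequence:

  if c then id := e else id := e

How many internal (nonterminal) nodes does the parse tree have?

[S [M if c then [M id := e] else [M id := e]]]

4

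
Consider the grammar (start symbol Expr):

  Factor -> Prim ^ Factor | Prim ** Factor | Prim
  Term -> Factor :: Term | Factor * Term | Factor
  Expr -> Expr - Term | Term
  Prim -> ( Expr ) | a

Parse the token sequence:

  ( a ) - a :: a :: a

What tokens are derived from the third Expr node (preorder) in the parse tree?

[Expr [Expr [Term [Factor [Prim ( [Expr [Term [Factor [Prim a]]]] )]]]] - [Term [Factor [Prim a]] :: [Term [Factor [Prim a]] :: [Term [Factor [Prim a]]]]]]

a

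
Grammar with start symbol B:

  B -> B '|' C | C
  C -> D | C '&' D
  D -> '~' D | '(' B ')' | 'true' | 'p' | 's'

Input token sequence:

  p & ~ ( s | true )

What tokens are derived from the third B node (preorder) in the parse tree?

[B [C [C [D p]] & [D ~ [D ( [B [B [C [D s]]] | [C [D true]]] )]]]]

s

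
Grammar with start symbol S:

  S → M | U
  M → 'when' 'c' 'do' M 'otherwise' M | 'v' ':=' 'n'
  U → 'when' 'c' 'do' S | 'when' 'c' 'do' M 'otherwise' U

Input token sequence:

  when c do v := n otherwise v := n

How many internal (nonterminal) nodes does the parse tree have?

4

[S [M when c do [M v := n] otherwise [M v := n]]]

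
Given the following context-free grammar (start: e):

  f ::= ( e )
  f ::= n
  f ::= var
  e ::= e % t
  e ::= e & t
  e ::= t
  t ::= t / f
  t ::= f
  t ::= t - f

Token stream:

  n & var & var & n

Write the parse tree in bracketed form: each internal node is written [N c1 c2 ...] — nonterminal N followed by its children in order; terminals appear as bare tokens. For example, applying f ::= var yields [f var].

e
e & t
e & t & t
e & t & t & t
t & t & t & t
f & t & t & t
n & t & t & t
n & f & t & t
n & var & t & t
n & var & f & t
n & var & var & t
n & var & var & f
n & var & var & n

[e [e [e [e [t [f n]]] & [t [f var]]] & [t [f var]]] & [t [f n]]]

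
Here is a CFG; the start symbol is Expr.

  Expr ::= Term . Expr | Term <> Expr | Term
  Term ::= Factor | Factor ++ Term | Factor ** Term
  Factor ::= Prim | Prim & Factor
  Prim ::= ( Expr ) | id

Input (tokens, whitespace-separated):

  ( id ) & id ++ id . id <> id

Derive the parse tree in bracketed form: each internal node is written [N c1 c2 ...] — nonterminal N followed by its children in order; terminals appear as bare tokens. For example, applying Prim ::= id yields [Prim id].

Expr
Term . Expr
Factor ++ Term . Expr
Prim & Factor ++ Term . Expr
( Expr ) & Factor ++ Term . Expr
( Term ) & Factor ++ Term . Expr
( Factor ) & Factor ++ Term . Expr
( Prim ) & Factor ++ Term . Expr
( id ) & Factor ++ Term . Expr
( id ) & Prim ++ Term . Expr
( id ) & id ++ Term . Expr
( id ) & id ++ Factor . Expr
( id ) & id ++ Prim . Expr
( id ) & id ++ id . Expr
( id ) & id ++ id . Term <> Expr
( id ) & id ++ id . Factor <> Expr
( id ) & id ++ id . Prim <> Expr
( id ) & id ++ id . id <> Expr
( id ) & id ++ id . id <> Term
( id ) & id ++ id . id <> Factor
( id ) & id ++ id . id <> Prim
( id ) & id ++ id . id <> id

[Expr [Term [Factor [Prim ( [Expr [Term [Factor [Prim id]]]] )] & [Factor [Prim id]]] ++ [Term [Factor [Prim id]]]] . [Expr [Term [Factor [Prim id]]] <> [Expr [Term [Factor [Prim id]]]]]]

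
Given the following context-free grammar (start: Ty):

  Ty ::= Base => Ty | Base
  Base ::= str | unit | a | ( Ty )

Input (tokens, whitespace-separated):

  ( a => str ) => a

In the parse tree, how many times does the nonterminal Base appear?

[Ty [Base ( [Ty [Base a] => [Ty [Base str]]] )] => [Ty [Base a]]]

4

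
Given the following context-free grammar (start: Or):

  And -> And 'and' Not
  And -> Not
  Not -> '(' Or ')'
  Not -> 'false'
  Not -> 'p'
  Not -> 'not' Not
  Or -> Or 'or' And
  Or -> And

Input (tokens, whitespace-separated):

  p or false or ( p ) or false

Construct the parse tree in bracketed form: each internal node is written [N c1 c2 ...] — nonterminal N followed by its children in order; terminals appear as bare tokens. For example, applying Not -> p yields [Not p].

[Or [Or [Or [Or [And [Not p]]] or [And [Not false]]] or [And [Not ( [Or [And [Not p]]] )]]] or [And [Not false]]]

Or
Or or And
Or or And or And
Or or And or And or And
And or And or And or And
Not or And or And or And
p or And or And or And
p or Not or And or And
p or false or And or And
p or false or Not or And
p or false or ( Or ) or And
p or false or ( And ) or And
p or false or ( Not ) or And
p or false or ( p ) or And
p or false or ( p ) or Not
p or false or ( p ) or false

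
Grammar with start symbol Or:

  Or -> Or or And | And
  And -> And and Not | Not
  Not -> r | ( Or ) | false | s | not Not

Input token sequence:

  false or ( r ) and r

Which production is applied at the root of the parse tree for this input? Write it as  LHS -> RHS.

[Or [Or [And [Not false]]] or [And [And [Not ( [Or [And [Not r]]] )]] and [Not r]]]

Or -> Or or And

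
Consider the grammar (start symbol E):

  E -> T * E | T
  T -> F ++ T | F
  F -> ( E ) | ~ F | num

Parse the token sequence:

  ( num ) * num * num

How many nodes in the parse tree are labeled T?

4

[E [T [F ( [E [T [F num]]] )]] * [E [T [F num]] * [E [T [F num]]]]]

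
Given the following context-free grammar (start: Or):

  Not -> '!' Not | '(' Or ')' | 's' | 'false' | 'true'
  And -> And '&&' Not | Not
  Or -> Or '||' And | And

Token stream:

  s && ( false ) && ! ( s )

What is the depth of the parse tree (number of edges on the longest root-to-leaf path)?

[Or [And [And [And [Not s]] && [Not ( [Or [And [Not false]]] )]] && [Not ! [Not ( [Or [And [Not s]]] )]]]]

7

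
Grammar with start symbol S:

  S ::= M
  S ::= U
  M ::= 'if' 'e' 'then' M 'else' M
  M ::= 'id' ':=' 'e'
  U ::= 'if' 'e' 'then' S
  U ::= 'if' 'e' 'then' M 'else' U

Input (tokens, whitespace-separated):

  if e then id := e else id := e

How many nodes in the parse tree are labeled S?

[S [M if e then [M id := e] else [M id := e]]]

1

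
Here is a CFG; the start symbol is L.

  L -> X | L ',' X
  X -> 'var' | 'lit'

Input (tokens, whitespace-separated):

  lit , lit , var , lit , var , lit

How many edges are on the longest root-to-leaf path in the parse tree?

7

[L [L [L [L [L [L [X lit]] , [X lit]] , [X var]] , [X lit]] , [X var]] , [X lit]]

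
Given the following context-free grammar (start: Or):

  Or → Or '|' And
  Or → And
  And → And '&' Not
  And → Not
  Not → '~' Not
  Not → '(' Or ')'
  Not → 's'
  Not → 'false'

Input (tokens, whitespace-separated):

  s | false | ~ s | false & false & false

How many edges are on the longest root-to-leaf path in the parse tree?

[Or [Or [Or [Or [And [Not s]]] | [And [Not false]]] | [And [Not ~ [Not s]]]] | [And [And [And [Not false]] & [Not false]] & [Not false]]]

6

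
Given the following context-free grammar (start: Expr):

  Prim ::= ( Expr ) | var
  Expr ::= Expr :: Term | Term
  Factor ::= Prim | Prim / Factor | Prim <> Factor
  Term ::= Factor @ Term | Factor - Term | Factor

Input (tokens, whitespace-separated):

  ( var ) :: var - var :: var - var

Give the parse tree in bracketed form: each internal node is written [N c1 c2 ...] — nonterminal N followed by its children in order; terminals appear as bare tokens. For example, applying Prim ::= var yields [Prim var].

[Expr [Expr [Expr [Term [Factor [Prim ( [Expr [Term [Factor [Prim var]]]] )]]]] :: [Term [Factor [Prim var]] - [Term [Factor [Prim var]]]]] :: [Term [Factor [Prim var]] - [Term [Factor [Prim var]]]]]

Expr
Expr :: Term
Expr :: Term :: Term
Term :: Term :: Term
Factor :: Term :: Term
Prim :: Term :: Term
( Expr ) :: Term :: Term
( Term ) :: Term :: Term
( Factor ) :: Term :: Term
( Prim ) :: Term :: Term
( var ) :: Term :: Term
( var ) :: Factor - Term :: Term
( var ) :: Prim - Term :: Term
( var ) :: var - Term :: Term
( var ) :: var - Factor :: Term
( var ) :: var - Prim :: Term
( var ) :: var - var :: Term
( var ) :: var - var :: Factor - Term
( var ) :: var - var :: Prim - Term
( var ) :: var - var :: var - Term
( var ) :: var - var :: var - Factor
( var ) :: var - var :: var - Prim
( var ) :: var - var :: var - var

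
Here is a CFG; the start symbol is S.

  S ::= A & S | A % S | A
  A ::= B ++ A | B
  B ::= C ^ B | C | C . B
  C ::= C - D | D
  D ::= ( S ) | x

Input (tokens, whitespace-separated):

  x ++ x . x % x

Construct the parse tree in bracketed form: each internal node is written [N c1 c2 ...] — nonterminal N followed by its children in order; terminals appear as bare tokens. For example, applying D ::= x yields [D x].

[S [A [B [C [D x]]] ++ [A [B [C [D x]] . [B [C [D x]]]]]] % [S [A [B [C [D x]]]]]]

S
A % S
B ++ A % S
C ++ A % S
D ++ A % S
x ++ A % S
x ++ B % S
x ++ C . B % S
x ++ D . B % S
x ++ x . B % S
x ++ x . C % S
x ++ x . D % S
x ++ x . x % S
x ++ x . x % A
x ++ x . x % B
x ++ x . x % C
x ++ x . x % D
x ++ x . x % x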